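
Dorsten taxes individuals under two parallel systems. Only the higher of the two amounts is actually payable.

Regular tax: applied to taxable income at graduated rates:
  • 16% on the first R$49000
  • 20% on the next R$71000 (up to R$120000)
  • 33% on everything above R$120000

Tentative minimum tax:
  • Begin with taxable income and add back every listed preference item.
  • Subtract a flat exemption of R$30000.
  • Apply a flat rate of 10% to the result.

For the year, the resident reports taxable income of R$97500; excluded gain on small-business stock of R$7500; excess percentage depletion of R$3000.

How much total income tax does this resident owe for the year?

R$17540

Regular tax:
  R$49000 × 16% = R$7840
  R$48500 × 20% = R$9700
  → R$17540

Tentative minimum tax:
  Adjusted income: R$97500 + R$7500 + R$3000 = R$108000
  Less exemption R$30000 → base R$78000
  R$78000 × 10% = R$7800

R$17540 > R$7800, so the regular tax governs.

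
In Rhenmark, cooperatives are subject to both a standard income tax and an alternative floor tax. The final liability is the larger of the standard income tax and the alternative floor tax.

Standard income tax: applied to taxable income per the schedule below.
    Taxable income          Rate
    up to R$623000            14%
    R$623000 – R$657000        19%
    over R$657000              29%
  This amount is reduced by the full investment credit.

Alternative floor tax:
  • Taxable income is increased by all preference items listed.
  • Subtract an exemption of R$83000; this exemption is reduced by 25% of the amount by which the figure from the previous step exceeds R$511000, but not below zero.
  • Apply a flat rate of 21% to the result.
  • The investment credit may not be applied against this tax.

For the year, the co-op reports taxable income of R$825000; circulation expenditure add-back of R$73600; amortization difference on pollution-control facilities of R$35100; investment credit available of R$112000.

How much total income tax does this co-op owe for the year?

R$196077

Standard income tax:
  R$623000 × 14% = R$87220
  R$34000 × 19% = R$6460
  R$168000 × 29% = R$48720
  → R$142400
  Less investment credit R$112000 → R$30400

Alternative floor tax:
  Adjusted income: R$825000 + R$73600 + R$35100 = R$933700
  Exemption: 25% × (R$933700 − R$511000) = R$105675 ≥ R$83000, so the exemption is fully phased out
  Base: R$933700 − R$0 = R$933700
  R$933700 × 21% = R$196077

R$196077 > R$30400, so the alternative floor tax is the binding amount.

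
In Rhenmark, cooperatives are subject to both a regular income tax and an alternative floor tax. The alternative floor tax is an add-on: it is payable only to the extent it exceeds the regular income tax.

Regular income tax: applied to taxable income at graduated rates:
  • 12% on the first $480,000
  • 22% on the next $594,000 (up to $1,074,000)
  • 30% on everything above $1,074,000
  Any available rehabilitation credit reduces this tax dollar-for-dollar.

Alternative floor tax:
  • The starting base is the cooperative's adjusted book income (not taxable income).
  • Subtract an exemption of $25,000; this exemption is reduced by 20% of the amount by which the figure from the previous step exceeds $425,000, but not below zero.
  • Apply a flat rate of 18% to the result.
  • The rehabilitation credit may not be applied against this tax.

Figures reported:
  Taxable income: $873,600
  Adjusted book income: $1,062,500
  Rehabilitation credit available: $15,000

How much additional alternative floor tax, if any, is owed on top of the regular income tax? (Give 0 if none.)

Regular income tax:
  $480,000 × 12% = $57,600
  $393,600 × 22% = $86,592
  → $144,192
  Less rehabilitation credit $15,000 → $129,192

Alternative floor tax:
  Base (adjusted book income): $1,062,500
  Exemption: 20% × ($1,062,500 − $425,000) = $127,500 ≥ $25,000, so the exemption is fully phased out
  Base: $1,062,500 − $0 = $1,062,500
  $1,062,500 × 18% = $191,250

Excess of alternative floor tax over regular income tax: $191,250 − $129,192 = $62,058.

$62,058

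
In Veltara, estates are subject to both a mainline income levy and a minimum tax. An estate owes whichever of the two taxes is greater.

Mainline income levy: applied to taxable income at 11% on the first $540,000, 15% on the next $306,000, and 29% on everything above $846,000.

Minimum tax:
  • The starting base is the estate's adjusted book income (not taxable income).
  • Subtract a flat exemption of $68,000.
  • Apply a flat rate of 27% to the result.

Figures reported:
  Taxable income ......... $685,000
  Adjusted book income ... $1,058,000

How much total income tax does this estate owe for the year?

Mainline income levy:
  $540,000 × 11% = $59,400
  $145,000 × 15% = $21,750
  → $81,150

Minimum tax:
  Base (adjusted book income): $1,058,000
  Less exemption $68,000 → base $990,000
  $990,000 × 27% = $267,300

$267,300 > $81,150, so the minimum tax is the binding amount.

$267,300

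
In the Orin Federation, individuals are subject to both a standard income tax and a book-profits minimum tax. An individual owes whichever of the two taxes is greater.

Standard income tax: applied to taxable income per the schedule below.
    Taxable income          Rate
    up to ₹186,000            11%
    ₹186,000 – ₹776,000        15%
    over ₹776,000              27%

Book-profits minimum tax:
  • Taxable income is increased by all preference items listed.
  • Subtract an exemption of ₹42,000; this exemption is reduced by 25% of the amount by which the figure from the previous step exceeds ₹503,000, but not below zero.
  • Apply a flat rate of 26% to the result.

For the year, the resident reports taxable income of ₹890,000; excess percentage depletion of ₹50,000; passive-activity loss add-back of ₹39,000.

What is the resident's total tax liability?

Standard income tax:
  ₹186,000 × 11% = ₹20,460
  ₹590,000 × 15% = ₹88,500
  ₹114,000 × 27% = ₹30,780
  → ₹139,740

Book-profits minimum tax:
  Adjusted income: ₹890,000 + ₹50,000 + ₹39,000 = ₹979,000
  Exemption: 25% × (₹979,000 − ₹503,000) = ₹119,000 ≥ ₹42,000, so the exemption is fully phased out
  Base: ₹979,000 − ₹0 = ₹979,000
  ₹979,000 × 26% = ₹254,540

₹254,540 > ₹139,740, so the book-profits minimum tax is the binding amount.

₹254,540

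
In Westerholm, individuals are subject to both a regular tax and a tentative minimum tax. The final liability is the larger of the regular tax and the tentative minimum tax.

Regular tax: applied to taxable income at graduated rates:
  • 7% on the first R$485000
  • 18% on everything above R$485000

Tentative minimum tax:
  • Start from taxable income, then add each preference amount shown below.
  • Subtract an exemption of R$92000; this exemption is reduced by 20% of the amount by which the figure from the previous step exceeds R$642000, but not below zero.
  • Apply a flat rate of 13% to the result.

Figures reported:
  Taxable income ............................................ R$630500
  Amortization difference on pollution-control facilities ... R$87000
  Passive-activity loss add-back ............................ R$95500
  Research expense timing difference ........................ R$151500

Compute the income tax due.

R$121810

Tentative minimum tax:
  Adjusted income: R$630500 + R$87000 + R$95500 + R$151500 = R$964500
  Exemption: R$92000 − 20% × (R$964500 − R$642000) = R$92000 − R$64500 = R$27500
  Base: R$964500 − R$27500 = R$937000
  R$937000 × 13% = R$121810

Regular tax:
  R$485000 × 7% = R$33950
  R$145500 × 18% = R$26190
  → R$60140

R$121810 > R$60140, so the tentative minimum tax is the binding amount.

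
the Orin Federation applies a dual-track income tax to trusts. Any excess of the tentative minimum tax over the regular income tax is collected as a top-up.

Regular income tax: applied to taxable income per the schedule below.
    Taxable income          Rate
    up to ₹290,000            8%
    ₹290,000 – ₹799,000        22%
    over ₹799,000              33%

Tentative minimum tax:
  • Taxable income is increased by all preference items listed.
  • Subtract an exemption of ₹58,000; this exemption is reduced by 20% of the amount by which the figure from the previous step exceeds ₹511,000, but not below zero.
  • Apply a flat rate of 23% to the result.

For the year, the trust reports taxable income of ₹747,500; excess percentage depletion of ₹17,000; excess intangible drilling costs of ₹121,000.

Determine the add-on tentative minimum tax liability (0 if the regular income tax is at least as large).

Tentative minimum tax:
  Adjusted income: ₹747,500 + ₹17,000 + ₹121,000 = ₹885,500
  Exemption: 20% × (₹885,500 − ₹511,000) = ₹74,900 ≥ ₹58,000, so the exemption is fully phased out
  Base: ₹885,500 − ₹0 = ₹885,500
  ₹885,500 × 23% = ₹203,665

Regular income tax:
  ₹290,000 × 8% = ₹23,200
  ₹457,500 × 22% = ₹100,650
  → ₹123,850

Excess of tentative minimum tax over regular income tax: ₹203,665 − ₹123,850 = ₹79,815.

₹79,815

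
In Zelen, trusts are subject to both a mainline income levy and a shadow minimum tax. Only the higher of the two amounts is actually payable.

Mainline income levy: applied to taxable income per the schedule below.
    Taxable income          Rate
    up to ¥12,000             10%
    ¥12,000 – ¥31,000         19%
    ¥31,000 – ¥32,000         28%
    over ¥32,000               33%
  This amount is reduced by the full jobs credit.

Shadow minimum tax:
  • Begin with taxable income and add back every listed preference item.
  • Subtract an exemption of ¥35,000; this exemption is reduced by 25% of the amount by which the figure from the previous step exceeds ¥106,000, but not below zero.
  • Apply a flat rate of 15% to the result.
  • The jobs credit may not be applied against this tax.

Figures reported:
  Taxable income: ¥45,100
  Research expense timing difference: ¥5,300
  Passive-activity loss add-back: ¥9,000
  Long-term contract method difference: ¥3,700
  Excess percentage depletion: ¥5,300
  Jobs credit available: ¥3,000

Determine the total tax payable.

Shadow minimum tax:
  Adjusted income: ¥45,100 + ¥5,300 + ¥9,000 + ¥3,700 + ¥5,300 = ¥68,400
  Exemption: ¥68,400 ≤ ¥106,000, so full ¥35,000 applies
  Base: ¥68,400 − ¥35,000 = ¥33,400
  ¥33,400 × 15% = ¥5,010

Mainline income levy:
  ¥12,000 × 10% = ¥1,200
  ¥19,000 × 19% = ¥3,610
  ¥1,000 × 28% = ¥280
  ¥13,100 × 33% = ¥4,323
  → ¥9,413
  Less jobs credit ¥3,000 → ¥6,413

¥6,413 > ¥5,010, so the mainline income levy governs.

¥6,413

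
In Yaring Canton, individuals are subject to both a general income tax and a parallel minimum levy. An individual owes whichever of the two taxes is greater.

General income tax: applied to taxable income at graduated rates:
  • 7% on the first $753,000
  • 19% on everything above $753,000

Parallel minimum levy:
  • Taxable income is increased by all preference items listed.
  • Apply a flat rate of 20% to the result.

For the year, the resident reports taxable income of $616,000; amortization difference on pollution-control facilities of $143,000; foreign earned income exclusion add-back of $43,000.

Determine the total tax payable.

$160,400

Parallel minimum levy:
  Adjusted income: $616,000 + $143,000 + $43,000 = $802,000
  $802,000 × 20% = $160,400

General income tax:
  $616,000 × 7% = $43,120

$160,400 > $43,120, so the parallel minimum levy is the binding amount.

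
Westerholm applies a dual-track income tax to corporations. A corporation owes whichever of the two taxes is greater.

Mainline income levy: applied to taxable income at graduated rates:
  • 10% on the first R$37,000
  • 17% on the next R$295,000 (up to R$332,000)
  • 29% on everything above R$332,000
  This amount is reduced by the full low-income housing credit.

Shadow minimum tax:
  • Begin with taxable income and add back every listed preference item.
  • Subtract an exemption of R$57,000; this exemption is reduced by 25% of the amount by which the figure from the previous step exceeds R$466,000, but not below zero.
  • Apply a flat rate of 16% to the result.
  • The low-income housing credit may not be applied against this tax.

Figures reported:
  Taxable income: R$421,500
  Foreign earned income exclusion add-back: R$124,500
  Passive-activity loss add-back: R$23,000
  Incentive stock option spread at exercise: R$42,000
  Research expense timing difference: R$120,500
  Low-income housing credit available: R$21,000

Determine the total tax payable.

Shadow minimum tax:
  Adjusted income: R$421,500 + R$124,500 + R$23,000 + R$42,000 + R$120,500 = R$731,500
  Exemption: 25% × (R$731,500 − R$466,000) = R$66,375 ≥ R$57,000, so the exemption is fully phased out
  Base: R$731,500 − R$0 = R$731,500
  R$731,500 × 16% = R$117,040

Mainline income levy:
  R$37,000 × 10% = R$3,700
  R$295,000 × 17% = R$50,150
  R$89,500 × 29% = R$25,955
  → R$79,805
  Less low-income housing credit R$21,000 → R$58,805

R$117,040 > R$58,805, so the shadow minimum tax is the binding amount.

R$117,040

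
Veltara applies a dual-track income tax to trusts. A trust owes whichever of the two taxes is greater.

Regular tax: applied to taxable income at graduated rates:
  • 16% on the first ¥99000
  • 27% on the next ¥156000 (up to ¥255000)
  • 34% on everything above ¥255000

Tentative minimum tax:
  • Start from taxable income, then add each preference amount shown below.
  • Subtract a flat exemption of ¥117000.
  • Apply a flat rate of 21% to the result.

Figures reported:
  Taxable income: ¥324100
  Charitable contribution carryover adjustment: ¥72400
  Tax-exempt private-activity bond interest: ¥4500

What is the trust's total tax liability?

¥81454

Regular tax:
  ¥99000 × 16% = ¥15840
  ¥156000 × 27% = ¥42120
  ¥69100 × 34% = ¥23494
  → ¥81454

Tentative minimum tax:
  Adjusted income: ¥324100 + ¥72400 + ¥4500 = ¥401000
  Less exemption ¥117000 → base ¥284000
  ¥284000 × 21% = ¥59640

¥81454 > ¥59640, so the regular tax governs.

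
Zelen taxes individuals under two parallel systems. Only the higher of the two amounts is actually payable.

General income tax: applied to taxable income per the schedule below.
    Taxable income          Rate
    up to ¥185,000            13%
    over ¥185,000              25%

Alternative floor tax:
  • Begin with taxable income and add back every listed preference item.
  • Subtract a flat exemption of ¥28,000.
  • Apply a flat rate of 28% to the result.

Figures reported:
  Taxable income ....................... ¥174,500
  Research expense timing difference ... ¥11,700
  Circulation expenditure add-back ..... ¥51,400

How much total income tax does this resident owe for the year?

Alternative floor tax:
  Adjusted income: ¥174,500 + ¥11,700 + ¥51,400 = ¥237,600
  Less exemption ¥28,000 → base ¥209,600
  ¥209,600 × 28% = ¥58,688

General income tax:
  ¥174,500 × 13% = ¥22,685

¥58,688 > ¥22,685, so the alternative floor tax is the binding amount.

¥58,688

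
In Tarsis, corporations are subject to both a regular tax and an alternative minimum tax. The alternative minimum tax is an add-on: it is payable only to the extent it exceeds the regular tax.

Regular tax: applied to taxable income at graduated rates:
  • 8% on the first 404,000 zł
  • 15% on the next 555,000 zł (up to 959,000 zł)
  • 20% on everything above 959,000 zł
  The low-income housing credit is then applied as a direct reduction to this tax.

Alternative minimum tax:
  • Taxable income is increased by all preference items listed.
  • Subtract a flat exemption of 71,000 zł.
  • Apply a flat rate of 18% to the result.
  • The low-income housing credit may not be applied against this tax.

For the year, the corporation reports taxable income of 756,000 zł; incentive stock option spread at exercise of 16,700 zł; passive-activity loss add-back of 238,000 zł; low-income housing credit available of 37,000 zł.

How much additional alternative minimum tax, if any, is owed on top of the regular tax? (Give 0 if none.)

121,026 zł

Regular tax:
  404,000 zł × 8% = 32,320 zł
  352,000 zł × 15% = 52,800 zł
  → 85,120 zł
  Less low-income housing credit 37,000 zł → 48,120 zł

Alternative minimum tax:
  Adjusted income: 756,000 zł + 16,700 zł + 238,000 zł = 1,010,700 zł
  Less exemption 71,000 zł → base 939,700 zł
  939,700 zł × 18% = 169,146 zł

Excess of alternative minimum tax over regular tax: 169,146 zł − 48,120 zł = 121,026 zł.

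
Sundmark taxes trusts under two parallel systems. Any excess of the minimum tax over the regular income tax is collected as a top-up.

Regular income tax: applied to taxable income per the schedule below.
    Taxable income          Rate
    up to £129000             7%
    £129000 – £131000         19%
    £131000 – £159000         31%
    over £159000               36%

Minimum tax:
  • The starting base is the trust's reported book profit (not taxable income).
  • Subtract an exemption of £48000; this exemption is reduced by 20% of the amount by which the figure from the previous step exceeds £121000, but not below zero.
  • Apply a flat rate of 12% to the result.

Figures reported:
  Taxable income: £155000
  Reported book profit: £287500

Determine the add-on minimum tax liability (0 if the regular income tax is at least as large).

Minimum tax:
  Base (reported book profit): £287500
  Exemption: £48000 − 20% × (£287500 − £121000) = £48000 − £33300 = £14700
  Base: £287500 − £14700 = £272800
  £272800 × 12% = £32736

Regular income tax:
  £129000 × 7% = £9030
  £2000 × 19% = £380
  £24000 × 31% = £7440
  → £16850

Excess of minimum tax over regular income tax: £32736 − £16850 = £15886.

£15886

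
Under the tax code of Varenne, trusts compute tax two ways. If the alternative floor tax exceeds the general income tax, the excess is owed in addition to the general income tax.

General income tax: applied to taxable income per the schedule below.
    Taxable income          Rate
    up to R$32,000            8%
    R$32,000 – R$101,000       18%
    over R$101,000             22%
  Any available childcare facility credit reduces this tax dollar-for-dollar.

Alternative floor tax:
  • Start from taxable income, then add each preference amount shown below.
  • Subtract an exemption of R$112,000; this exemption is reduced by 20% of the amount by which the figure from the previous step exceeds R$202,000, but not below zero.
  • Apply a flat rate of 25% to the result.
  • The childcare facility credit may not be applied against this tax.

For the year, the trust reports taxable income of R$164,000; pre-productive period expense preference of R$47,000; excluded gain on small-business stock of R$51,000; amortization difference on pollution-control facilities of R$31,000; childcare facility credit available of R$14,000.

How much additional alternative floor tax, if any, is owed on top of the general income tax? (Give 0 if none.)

R$34,960

General income tax:
  R$32,000 × 8% = R$2,560
  R$69,000 × 18% = R$12,420
  R$63,000 × 22% = R$13,860
  → R$28,840
  Less childcare facility credit R$14,000 → R$14,840

Alternative floor tax:
  Adjusted income: R$164,000 + R$47,000 + R$51,000 + R$31,000 = R$293,000
  Exemption: R$112,000 − 20% × (R$293,000 − R$202,000) = R$112,000 − R$18,200 = R$93,800
  Base: R$293,000 − R$93,800 = R$199,200
  R$199,200 × 25% = R$49,800

Excess of alternative floor tax over general income tax: R$49,800 − R$14,840 = R$34,960.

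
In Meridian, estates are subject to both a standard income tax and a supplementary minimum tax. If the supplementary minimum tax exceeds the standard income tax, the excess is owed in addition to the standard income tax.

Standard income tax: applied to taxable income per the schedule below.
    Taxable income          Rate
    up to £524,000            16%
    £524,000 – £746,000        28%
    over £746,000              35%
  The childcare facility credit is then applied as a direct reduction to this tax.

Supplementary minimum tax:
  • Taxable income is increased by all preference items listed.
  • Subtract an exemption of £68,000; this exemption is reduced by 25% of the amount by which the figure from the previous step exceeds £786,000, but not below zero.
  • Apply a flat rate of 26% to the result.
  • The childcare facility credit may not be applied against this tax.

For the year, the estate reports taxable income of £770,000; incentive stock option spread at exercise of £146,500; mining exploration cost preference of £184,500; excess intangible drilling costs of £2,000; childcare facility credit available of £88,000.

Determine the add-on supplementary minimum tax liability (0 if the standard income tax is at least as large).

£220,380

Supplementary minimum tax:
  Adjusted income: £770,000 + £146,500 + £184,500 + £2,000 = £1,103,000
  Exemption: 25% × (£1,103,000 − £786,000) = £79,250 ≥ £68,000, so the exemption is fully phased out
  Base: £1,103,000 − £0 = £1,103,000
  £1,103,000 × 26% = £286,780

Standard income tax:
  £524,000 × 16% = £83,840
  £222,000 × 28% = £62,160
  £24,000 × 35% = £8,400
  → £154,400
  Less childcare facility credit £88,000 → £66,400

Excess of supplementary minimum tax over standard income tax: £286,780 − £66,400 = £220,380.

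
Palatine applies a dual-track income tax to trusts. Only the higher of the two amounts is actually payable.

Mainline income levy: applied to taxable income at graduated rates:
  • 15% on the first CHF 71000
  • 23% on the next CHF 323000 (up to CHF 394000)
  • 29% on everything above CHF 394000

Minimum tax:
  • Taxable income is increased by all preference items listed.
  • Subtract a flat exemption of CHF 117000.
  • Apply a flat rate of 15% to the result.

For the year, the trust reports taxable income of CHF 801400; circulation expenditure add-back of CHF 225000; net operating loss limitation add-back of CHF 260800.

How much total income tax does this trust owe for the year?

Minimum tax:
  Adjusted income: CHF 801400 + CHF 225000 + CHF 260800 = CHF 1287200
  Less exemption CHF 117000 → base CHF 1170200
  CHF 1170200 × 15% = CHF 175530

Mainline income levy:
  CHF 71000 × 15% = CHF 10650
  CHF 323000 × 23% = CHF 74290
  CHF 407400 × 29% = CHF 118146
  → CHF 203086

CHF 203086 > CHF 175530, so the mainline income levy governs.

CHF 203086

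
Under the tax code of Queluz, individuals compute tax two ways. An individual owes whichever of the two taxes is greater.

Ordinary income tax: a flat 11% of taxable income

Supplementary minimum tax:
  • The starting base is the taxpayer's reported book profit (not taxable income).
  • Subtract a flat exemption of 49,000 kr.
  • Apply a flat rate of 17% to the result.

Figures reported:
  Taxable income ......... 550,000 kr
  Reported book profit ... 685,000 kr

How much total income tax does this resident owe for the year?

Supplementary minimum tax:
  Base (reported book profit): 685,000 kr
  Less exemption 49,000 kr → base 636,000 kr
  636,000 kr × 17% = 108,120 kr

Ordinary income tax:
  550,000 kr × 11% = 60,500 kr

108,120 kr > 60,500 kr, so the supplementary minimum tax is the binding amount.

108,120 kr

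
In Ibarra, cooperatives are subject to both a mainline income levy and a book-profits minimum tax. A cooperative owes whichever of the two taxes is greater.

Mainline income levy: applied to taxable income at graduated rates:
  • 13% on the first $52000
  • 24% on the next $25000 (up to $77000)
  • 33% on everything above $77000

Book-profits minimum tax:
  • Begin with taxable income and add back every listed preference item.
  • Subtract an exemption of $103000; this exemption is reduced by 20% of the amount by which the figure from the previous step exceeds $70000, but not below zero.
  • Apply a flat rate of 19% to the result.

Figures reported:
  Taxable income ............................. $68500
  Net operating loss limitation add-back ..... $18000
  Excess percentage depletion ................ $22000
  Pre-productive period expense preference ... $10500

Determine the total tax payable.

$10720

Book-profits minimum tax:
  Adjusted income: $68500 + $18000 + $22000 + $10500 = $119000
  Exemption: $103000 − 20% × ($119000 − $70000) = $103000 − $9800 = $93200
  Base: $119000 − $93200 = $25800
  $25800 × 19% = $4902

Mainline income levy:
  $52000 × 13% = $6760
  $16500 × 24% = $3960
  → $10720

$10720 > $4902, so the mainline income levy governs.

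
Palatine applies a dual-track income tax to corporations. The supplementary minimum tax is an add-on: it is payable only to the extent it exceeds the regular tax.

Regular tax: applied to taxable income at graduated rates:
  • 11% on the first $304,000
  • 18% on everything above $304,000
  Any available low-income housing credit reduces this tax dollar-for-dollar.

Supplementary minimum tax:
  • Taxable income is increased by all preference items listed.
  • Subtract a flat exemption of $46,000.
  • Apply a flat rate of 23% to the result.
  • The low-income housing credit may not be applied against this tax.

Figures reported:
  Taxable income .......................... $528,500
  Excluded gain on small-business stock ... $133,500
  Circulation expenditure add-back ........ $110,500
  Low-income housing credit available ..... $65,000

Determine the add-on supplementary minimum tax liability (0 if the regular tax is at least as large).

Supplementary minimum tax:
  Adjusted income: $528,500 + $133,500 + $110,500 = $772,500
  Less exemption $46,000 → base $726,500
  $726,500 × 23% = $167,095

Regular tax:
  $304,000 × 11% = $33,440
  $224,500 × 18% = $40,410
  → $73,850
  Less low-income housing credit $65,000 → $8,850

Excess of supplementary minimum tax over regular tax: $167,095 − $8,850 = $158,245.

$158,245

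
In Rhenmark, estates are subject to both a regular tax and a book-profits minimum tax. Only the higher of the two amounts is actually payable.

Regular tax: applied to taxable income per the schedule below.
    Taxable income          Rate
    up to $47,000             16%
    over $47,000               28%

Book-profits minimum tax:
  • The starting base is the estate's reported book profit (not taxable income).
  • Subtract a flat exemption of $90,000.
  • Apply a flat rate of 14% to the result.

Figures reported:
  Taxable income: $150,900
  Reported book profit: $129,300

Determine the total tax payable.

$36,612

Regular tax:
  $47,000 × 16% = $7,520
  $103,900 × 28% = $29,092
  → $36,612

Book-profits minimum tax:
  Base (reported book profit): $129,300
  Less exemption $90,000 → base $39,300
  $39,300 × 14% = $5,502

$36,612 > $5,502, so the regular tax governs.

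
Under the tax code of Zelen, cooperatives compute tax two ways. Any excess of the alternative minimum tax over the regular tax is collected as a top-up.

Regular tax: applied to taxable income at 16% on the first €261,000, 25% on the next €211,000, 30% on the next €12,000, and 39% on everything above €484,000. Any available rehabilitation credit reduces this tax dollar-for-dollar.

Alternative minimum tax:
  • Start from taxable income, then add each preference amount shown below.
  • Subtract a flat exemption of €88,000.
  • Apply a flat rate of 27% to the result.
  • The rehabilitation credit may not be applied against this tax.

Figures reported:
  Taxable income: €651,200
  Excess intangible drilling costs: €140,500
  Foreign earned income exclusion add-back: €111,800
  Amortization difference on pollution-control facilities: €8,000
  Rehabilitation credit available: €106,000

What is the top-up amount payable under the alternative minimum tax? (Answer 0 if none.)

€165,027

Regular tax:
  €261,000 × 16% = €41,760
  €211,000 × 25% = €52,750
  €12,000 × 30% = €3,600
  €167,200 × 39% = €65,208
  → €163,318
  Less rehabilitation credit €106,000 → €57,318

Alternative minimum tax:
  Adjusted income: €651,200 + €140,500 + €111,800 + €8,000 = €911,500
  Less exemption €88,000 → base €823,500
  €823,500 × 27% = €222,345

Excess of alternative minimum tax over regular tax: €222,345 − €57,318 = €165,027.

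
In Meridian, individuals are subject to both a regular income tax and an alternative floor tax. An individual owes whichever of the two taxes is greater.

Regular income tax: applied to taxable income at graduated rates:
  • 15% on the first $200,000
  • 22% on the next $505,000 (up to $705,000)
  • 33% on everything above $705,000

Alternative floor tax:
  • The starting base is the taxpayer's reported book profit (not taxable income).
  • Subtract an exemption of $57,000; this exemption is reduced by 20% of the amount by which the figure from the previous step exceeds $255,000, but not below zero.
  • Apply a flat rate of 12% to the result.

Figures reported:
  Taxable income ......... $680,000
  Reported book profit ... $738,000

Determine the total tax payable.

Regular income tax:
  $200,000 × 15% = $30,000
  $480,000 × 22% = $105,600
  → $135,600

Alternative floor tax:
  Base (reported book profit): $738,000
  Exemption: 20% × ($738,000 − $255,000) = $96,600 ≥ $57,000, so the exemption is fully phased out
  Base: $738,000 − $0 = $738,000
  $738,000 × 12% = $88,560

$135,600 > $88,560, so the regular income tax governs.

$135,600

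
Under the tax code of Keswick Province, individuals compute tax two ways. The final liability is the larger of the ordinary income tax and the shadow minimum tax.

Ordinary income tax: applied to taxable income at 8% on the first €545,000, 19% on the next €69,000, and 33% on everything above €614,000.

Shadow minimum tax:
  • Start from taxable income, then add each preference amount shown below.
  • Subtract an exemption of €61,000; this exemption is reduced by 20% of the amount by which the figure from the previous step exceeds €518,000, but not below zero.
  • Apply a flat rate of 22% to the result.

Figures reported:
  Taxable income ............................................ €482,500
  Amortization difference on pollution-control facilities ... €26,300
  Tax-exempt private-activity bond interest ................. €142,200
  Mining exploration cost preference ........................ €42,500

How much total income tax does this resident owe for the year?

Ordinary income tax:
  €482,500 × 8% = €38,600

Shadow minimum tax:
  Adjusted income: €482,500 + €26,300 + €142,200 + €42,500 = €693,500
  Exemption: €61,000 − 20% × (€693,500 − €518,000) = €61,000 − €35,100 = €25,900
  Base: €693,500 − €25,900 = €667,600
  €667,600 × 22% = €146,872

€146,872 > €38,600, so the shadow minimum tax is the binding amount.

€146,872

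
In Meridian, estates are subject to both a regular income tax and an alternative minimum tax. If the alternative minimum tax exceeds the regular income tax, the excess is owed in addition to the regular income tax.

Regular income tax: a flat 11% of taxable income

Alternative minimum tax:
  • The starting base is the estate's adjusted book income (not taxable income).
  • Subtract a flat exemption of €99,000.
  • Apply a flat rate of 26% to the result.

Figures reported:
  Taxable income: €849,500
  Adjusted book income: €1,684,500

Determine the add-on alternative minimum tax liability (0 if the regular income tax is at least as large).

€318,785

Alternative minimum tax:
  Base (adjusted book income): €1,684,500
  Less exemption €99,000 → base €1,585,500
  €1,585,500 × 26% = €412,230

Regular income tax:
  €849,500 × 11% = €93,445

Excess of alternative minimum tax over regular income tax: €412,230 − €93,445 = €318,785.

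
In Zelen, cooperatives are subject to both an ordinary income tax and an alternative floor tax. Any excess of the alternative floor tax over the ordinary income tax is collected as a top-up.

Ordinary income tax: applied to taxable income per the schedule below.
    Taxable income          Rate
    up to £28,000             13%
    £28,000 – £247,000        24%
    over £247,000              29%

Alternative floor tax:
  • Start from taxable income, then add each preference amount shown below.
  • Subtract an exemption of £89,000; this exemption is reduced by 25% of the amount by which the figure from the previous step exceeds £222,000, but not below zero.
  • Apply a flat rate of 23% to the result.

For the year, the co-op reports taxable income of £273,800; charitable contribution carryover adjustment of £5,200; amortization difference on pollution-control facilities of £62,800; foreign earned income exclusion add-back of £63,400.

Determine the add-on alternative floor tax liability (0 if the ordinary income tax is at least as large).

Alternative floor tax:
  Adjusted income: £273,800 + £5,200 + £62,800 + £63,400 = £405,200
  Exemption: £89,000 − 25% × (£405,200 − £222,000) = £89,000 − £45,800 = £43,200
  Base: £405,200 − £43,200 = £362,000
  £362,000 × 23% = £83,260

Ordinary income tax:
  £28,000 × 13% = £3,640
  £219,000 × 24% = £52,560
  £26,800 × 29% = £7,772
  → £63,972

Excess of alternative floor tax over ordinary income tax: £83,260 − £63,972 = £19,288.

£19,288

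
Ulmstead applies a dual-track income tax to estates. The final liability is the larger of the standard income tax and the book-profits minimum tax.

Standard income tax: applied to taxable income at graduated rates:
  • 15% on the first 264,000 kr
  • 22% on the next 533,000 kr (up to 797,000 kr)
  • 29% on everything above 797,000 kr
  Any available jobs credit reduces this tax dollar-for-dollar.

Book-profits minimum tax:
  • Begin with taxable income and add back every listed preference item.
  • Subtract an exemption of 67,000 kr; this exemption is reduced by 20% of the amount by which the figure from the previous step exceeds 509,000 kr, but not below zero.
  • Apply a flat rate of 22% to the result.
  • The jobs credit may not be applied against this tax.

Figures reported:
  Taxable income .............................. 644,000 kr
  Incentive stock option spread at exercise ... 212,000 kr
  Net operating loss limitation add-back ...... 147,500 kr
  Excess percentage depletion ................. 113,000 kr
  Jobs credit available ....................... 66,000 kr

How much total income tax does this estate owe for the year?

Book-profits minimum tax:
  Adjusted income: 644,000 kr + 212,000 kr + 147,500 kr + 113,000 kr = 1,116,500 kr
  Exemption: 20% × (1,116,500 kr − 509,000 kr) = 121,500 kr ≥ 67,000 kr, so the exemption is fully phased out
  Base: 1,116,500 kr − 0 kr = 1,116,500 kr
  1,116,500 kr × 22% = 245,630 kr

Standard income tax:
  264,000 kr × 15% = 39,600 kr
  380,000 kr × 22% = 83,600 kr
  → 123,200 kr
  Less jobs credit 66,000 kr → 57,200 kr

245,630 kr > 57,200 kr, so the book-profits minimum tax is the binding amount.

245,630 kr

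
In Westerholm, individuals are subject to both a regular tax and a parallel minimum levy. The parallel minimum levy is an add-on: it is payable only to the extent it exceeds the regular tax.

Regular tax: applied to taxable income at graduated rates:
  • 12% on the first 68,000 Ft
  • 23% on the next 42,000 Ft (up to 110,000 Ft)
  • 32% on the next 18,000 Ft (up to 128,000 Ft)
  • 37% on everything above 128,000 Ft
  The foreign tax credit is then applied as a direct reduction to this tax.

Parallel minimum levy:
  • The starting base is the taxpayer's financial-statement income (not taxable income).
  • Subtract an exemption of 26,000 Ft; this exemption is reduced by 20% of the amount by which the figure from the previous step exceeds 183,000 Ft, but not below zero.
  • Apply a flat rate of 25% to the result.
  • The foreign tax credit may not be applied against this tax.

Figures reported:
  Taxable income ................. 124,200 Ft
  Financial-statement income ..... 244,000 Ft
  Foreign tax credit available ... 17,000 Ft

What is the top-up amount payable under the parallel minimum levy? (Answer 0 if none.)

Parallel minimum levy:
  Base (financial-statement income): 244,000 Ft
  Exemption: 26,000 Ft − 20% × (244,000 Ft − 183,000 Ft) = 26,000 Ft − 12,200 Ft = 13,800 Ft
  Base: 244,000 Ft − 13,800 Ft = 230,200 Ft
  230,200 Ft × 25% = 57,550 Ft

Regular tax:
  68,000 Ft × 12% = 8,160 Ft
  42,000 Ft × 23% = 9,660 Ft
  14,200 Ft × 32% = 4,544 Ft
  → 22,364 Ft
  Less foreign tax credit 17,000 Ft → 5,364 Ft

Excess of parallel minimum levy over regular tax: 57,550 Ft − 5,364 Ft = 52,186 Ft.

52,186 Ft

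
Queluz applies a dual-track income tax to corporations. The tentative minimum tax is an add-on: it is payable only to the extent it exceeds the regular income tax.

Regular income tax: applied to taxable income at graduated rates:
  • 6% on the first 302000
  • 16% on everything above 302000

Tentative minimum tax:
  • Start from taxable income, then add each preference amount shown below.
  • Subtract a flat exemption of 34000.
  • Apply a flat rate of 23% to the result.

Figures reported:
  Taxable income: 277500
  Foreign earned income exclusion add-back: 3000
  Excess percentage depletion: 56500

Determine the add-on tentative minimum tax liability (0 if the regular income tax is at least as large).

53040

Regular income tax:
  277500 × 6% = 16650

Tentative minimum tax:
  Adjusted income: 277500 + 3000 + 56500 = 337000
  Less exemption 34000 → base 303000
  303000 × 23% = 69690

Excess of tentative minimum tax over regular income tax: 69690 − 16650 = 53040.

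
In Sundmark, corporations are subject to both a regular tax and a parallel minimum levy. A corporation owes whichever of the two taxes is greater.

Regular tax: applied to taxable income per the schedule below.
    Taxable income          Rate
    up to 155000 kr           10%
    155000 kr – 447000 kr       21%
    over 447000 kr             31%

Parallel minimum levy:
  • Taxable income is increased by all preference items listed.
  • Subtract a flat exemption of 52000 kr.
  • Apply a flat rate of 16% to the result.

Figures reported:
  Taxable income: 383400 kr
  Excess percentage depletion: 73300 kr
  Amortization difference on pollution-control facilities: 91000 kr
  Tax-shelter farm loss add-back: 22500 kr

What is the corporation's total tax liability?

Regular tax:
  155000 kr × 10% = 15500 kr
  228400 kr × 21% = 47964 kr
  → 63464 kr

Parallel minimum levy:
  Adjusted income: 383400 kr + 73300 kr + 91000 kr + 22500 kr = 570200 kr
  Less exemption 52000 kr → base 518200 kr
  518200 kr × 16% = 82912 kr

82912 kr > 63464 kr, so the parallel minimum levy is the binding amount.

82912 kr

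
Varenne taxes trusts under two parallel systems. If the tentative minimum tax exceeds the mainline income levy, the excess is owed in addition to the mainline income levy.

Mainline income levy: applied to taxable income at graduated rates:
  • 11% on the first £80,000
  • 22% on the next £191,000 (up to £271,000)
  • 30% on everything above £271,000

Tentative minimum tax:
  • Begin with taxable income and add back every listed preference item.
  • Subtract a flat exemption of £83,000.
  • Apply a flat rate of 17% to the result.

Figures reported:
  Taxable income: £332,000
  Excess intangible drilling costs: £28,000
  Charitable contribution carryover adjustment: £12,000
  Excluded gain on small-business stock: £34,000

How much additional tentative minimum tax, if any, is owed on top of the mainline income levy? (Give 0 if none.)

£0

Tentative minimum tax:
  Adjusted income: £332,000 + £28,000 + £12,000 + £34,000 = £406,000
  Less exemption £83,000 → base £323,000
  £323,000 × 17% = £54,910

Mainline income levy:
  £80,000 × 11% = £8,800
  £191,000 × 22% = £42,020
  £61,000 × 30% = £18,300
  → £69,120

£54,910 ≤ £69,120, so no add-on is due.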